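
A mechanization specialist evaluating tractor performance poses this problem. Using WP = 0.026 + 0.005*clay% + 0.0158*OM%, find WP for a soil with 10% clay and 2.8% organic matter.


WP = 0.026 + 0.005*10 + 0.0158*2.8
   = 0.026 + 0.0500 + 0.0442
   = 0.1202


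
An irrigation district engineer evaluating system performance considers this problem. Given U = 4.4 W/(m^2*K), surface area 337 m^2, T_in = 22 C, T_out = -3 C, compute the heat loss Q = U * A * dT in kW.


dT = 22 - (-3) = 25 K
Q = U * A * dT
  = 4.4 * 337 * 25
  = 37070 W = 37.07 kW


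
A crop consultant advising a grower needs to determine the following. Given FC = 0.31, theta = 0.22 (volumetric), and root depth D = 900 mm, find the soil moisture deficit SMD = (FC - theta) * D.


SMD = (FC - theta) * D
    = (0.31 - 0.22) * 900
    = 0.090 * 900
    = 81 mm


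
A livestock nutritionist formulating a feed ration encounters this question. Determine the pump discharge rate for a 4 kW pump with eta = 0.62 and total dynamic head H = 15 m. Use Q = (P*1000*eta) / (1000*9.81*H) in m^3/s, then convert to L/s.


Q = (P * 1000 * eta) / (rho * g * H)
  = (4 * 1000 * 0.62) / (1000 * 9.81 * 15)
  = 2480 / 147150
  = 0.01685 m^3/s = 16.85 L/s


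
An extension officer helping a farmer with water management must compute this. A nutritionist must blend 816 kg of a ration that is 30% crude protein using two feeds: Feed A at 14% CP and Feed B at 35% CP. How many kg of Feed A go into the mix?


parts_A = CP_b - target = 35 - 30 = 5
parts_B = target - CP_a = 30 - 14 = 16
total_parts = 5 + 16 = 21
Feed A = 816 * 5 / 21 = 194.29 kg
Feed B = 816 * 16 / 21 = 621.71 kg

194.29 kg


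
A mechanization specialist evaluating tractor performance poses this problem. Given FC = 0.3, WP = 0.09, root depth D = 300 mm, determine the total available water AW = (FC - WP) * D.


AW = (FC - WP) * D
   = (0.3 - 0.09) * 300
   = 0.21 * 300
   = 63 mm


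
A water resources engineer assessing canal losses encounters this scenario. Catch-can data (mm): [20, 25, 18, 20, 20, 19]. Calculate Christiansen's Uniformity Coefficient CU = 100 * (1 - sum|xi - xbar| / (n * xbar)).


xbar = 122 / 6 = 20.333
sum|xi - xbar| = 9.333
CU = 100 * (1 - 9.333 / (6 * 20.333))
   = 100 * (1 - 0.0765)
   = 92.35%


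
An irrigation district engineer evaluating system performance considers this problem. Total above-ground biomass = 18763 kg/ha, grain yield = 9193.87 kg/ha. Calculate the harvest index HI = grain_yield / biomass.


HI = grain_yield / biomass
   = 9193.87 / 18763
   = 0.49


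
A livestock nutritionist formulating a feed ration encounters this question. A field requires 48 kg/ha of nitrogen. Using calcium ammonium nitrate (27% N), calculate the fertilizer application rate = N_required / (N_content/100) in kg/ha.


Rate = N_required / (N_content / 100)
     = 48 / (27 / 100)
     = 48 / 0.27
     = 177.78 kg/ha


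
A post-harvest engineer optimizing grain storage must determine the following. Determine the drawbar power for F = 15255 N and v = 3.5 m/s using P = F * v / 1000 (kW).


P = F * v / 1000
  = 15255 * 3.5 / 1000
  = 53392.50 / 1000
  = 53.39 kW


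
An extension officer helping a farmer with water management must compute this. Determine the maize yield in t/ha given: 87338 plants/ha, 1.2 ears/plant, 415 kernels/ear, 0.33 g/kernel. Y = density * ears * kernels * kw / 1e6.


Y = density * ears * kernels * kw
  = 87338 * 1.2 * 415 * 0.33 g/ha
  = 14353126.92 g/ha
  = 14353.13 kg/ha = 14.35 t/ha


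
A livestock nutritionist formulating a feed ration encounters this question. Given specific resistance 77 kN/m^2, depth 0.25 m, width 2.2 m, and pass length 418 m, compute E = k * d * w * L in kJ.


E = k * d * w * L
  = 77 * 0.25 * 2.2 * 418
  = 17702.30 kJ


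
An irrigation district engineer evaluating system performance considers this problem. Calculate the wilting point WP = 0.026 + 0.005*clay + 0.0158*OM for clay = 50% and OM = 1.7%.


WP = 0.026 + 0.005*50 + 0.0158*1.7
   = 0.026 + 0.2500 + 0.0269
   = 0.3029


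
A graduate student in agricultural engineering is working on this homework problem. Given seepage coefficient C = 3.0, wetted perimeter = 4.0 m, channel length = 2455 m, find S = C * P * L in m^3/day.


S = C * P * L
  = 3.0 * 4.0 * 2455
  = 29460 m^3/day


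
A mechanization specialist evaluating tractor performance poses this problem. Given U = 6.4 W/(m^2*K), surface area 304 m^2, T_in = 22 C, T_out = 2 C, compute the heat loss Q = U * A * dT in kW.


dT = 22 - (2) = 20 K
Q = U * A * dT
  = 6.4 * 304 * 20
  = 38912 W = 38.91 kW


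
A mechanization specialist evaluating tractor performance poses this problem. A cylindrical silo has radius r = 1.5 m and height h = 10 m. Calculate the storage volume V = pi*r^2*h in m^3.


V = pi * r^2 * h
  = pi * 1.5^2 * 10
  = pi * 2.25 * 10
  = 70.69 m^3


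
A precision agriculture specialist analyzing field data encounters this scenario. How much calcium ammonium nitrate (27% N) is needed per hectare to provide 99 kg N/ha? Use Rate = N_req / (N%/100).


Rate = N_required / (N_content / 100)
     = 99 / (27 / 100)
     = 99 / 0.27
     = 366.67 kg/ha


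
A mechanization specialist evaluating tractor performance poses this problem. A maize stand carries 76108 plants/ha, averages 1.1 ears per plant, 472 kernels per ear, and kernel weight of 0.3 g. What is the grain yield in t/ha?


Y = density * ears * kernels * kw
  = 76108 * 1.1 * 472 * 0.3 g/ha
  = 11854582.08 g/ha
  = 11854.58 kg/ha = 11.85 t/ha


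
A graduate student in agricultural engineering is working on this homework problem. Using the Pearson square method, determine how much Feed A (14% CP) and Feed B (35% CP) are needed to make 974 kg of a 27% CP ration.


parts_A = CP_b - target = 35 - 27 = 8
parts_B = target - CP_a = 27 - 14 = 13
total_parts = 8 + 13 = 21
Feed A = 974 * 8 / 21 = 371.05 kg
Feed B = 974 * 13 / 21 = 602.95 kg

371.05 kg


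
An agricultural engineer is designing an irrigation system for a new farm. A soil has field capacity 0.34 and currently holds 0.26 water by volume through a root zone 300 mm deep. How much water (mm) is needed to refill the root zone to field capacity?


SMD = (FC - theta) * D
    = (0.34 - 0.26) * 300
    = 0.080 * 300
    = 24 mm


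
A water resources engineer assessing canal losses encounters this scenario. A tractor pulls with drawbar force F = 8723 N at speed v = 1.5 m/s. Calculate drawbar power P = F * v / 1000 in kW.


P = F * v / 1000
  = 8723 * 1.5 / 1000
  = 13084.50 / 1000
  = 13.08 kW


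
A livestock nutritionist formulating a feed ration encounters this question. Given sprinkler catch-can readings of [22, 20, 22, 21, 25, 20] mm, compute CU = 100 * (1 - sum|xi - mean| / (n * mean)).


xbar = 130 / 6 = 21.667
sum|xi - xbar| = 8
CU = 100 * (1 - 8 / (6 * 21.667))
   = 100 * (1 - 0.0615)
   = 93.85%


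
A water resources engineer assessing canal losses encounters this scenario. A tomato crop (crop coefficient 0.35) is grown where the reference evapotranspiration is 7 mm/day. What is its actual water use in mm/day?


ETc = Kc * ET0
    = 0.35 * 7
    = 2.45 mm/day


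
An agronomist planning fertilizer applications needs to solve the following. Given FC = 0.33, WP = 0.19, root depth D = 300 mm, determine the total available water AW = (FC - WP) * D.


AW = (FC - WP) * D
   = (0.33 - 0.19) * 300
   = 0.14 * 300
   = 42 mm


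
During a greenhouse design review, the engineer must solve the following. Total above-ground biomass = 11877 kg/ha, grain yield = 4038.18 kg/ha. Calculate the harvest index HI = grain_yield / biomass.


HI = grain_yield / biomass
   = 4038.18 / 11877
   = 0.34


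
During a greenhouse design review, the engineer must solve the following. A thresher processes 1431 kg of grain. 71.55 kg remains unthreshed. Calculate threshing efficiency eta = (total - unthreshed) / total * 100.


eta = (total - unthreshed) / total * 100
    = (1431 - 71.55) / 1431 * 100
    = 1359.45 / 1431 * 100
    = 95%


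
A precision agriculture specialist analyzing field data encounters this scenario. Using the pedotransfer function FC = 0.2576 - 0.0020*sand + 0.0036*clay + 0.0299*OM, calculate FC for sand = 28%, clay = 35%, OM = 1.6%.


FC = 0.2576 - 0.0020*28 + 0.0036*35 + 0.0299*1.6
   = 0.2576 - 0.0560 + 0.1260 + 0.0478
   = 0.3754


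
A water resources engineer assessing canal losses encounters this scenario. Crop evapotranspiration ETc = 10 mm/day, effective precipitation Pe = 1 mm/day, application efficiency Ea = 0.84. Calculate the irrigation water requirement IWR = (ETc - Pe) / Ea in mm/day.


IWR = (ETc - Pe) / Ea
    = (10 - 1) / 0.84
    = 9 / 0.84
    = 10.71 mm/day


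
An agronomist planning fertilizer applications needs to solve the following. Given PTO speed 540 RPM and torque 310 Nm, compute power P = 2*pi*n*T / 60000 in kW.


P = 2*pi*n*T / 60000
  = 2*pi * 540 * 310 / 60000
  = 1051805.22 / 60000
  = 17.53 kW


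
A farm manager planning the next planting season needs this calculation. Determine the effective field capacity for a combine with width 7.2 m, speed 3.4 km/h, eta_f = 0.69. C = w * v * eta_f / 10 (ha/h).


C = w * v * eta_f / 10
  = 7.2 * 3.4 * 0.69 / 10
  = 16.89 / 10
  = 1.69 ha/h


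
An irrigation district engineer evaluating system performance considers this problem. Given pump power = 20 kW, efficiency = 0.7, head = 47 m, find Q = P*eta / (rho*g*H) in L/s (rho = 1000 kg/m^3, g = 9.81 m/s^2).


Q = (P * 1000 * eta) / (rho * g * H)
  = (20 * 1000 * 0.7) / (1000 * 9.81 * 47)
  = 14000 / 461070
  = 0.03036 m^3/s = 30.36 L/s


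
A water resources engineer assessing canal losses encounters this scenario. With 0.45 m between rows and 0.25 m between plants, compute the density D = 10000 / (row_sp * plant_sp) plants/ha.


D = 10000 / (row_sp * plant_sp)
  = 10000 / (0.45 * 0.25)
  = 10000 / 0.1125
  = 88888.89 plants/ha


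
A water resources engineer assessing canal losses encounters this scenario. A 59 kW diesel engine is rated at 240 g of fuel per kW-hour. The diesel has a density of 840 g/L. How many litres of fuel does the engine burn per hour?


FC = P * BSFC / rho_fuel
   = 59 * 240 / 840
   = 14160 / 840
   = 16.86 L/h


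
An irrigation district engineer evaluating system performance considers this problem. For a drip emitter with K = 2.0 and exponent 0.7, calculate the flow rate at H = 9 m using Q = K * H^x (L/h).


Q = K * H^x
  = 2.0 * 9^0.7
  = 2.0 * 4.6555
  = 9.31 L/h


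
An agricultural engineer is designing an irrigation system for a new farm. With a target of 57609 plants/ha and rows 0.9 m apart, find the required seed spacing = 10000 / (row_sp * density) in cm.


spacing = 10000 / (row_sp * density)
        = 10000 / (0.9 * 57609)
        = 10000 / 51848.10
        = 0.19287 m = 19.29 cm


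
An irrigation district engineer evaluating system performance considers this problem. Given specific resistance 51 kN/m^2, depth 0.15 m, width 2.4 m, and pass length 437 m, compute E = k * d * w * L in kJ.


E = k * d * w * L
  = 51 * 0.15 * 2.4 * 437
  = 8023.32 kJ


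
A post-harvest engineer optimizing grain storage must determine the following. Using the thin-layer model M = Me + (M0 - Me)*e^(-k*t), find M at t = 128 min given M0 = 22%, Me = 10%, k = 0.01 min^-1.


M = Me + (M0 - Me) * e^(-k*t)
  = 10 + (22 - 10) * e^(-0.01*128)
  = 10 + 12 * e^(-1.280)
  = 10 + 12 * 0.27804
  = 10 + 3.3364
  = 13.34%


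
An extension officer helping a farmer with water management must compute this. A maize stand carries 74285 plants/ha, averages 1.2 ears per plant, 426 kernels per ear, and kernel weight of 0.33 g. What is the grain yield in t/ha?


Y = density * ears * kernels * kw
  = 74285 * 1.2 * 426 * 0.33 g/ha
  = 12531582.36 g/ha
  = 12531.58 kg/ha = 12.53 t/ha


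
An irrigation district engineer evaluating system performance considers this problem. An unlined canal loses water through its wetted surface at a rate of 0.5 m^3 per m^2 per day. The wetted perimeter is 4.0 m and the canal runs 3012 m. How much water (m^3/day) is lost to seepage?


S = C * P * L
  = 0.5 * 4.0 * 3012
  = 6024 m^3/day


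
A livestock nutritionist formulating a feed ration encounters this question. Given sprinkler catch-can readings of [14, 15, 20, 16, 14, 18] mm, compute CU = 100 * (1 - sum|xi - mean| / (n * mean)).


xbar = 97 / 6 = 16.167
sum|xi - xbar| = 11.333
CU = 100 * (1 - 11.333 / (6 * 16.167))
   = 100 * (1 - 0.1168)
   = 88.32%


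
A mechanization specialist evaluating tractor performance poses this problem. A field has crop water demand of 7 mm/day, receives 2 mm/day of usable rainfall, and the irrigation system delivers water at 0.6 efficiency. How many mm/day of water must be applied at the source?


IWR = (ETc - Pe) / Ea
    = (7 - 2) / 0.6
    = 5 / 0.6
    = 8.33 mm/day


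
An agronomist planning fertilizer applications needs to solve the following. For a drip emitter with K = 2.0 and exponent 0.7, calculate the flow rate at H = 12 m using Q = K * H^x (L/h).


Q = K * H^x
  = 2.0 * 12^0.7
  = 2.0 * 5.6941
  = 11.39 L/h


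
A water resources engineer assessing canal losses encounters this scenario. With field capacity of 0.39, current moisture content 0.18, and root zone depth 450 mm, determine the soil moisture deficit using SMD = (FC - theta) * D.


SMD = (FC - theta) * D
    = (0.39 - 0.18) * 450
    = 0.210 * 450
    = 94.50 mm


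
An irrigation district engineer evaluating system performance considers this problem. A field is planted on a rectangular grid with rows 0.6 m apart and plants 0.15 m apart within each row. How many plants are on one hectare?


D = 10000 / (row_sp * plant_sp)
  = 10000 / (0.6 * 0.15)
  = 10000 / 0.0900
  = 111111.11 plants/ha


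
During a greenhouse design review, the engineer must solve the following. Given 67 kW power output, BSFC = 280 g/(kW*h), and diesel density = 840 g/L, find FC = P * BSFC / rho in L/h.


FC = P * BSFC / rho_fuel
   = 67 * 280 / 840
   = 18760 / 840
   = 22.33 L/h


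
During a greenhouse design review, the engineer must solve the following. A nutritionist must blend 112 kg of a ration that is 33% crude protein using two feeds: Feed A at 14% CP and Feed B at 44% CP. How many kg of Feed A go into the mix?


parts_A = CP_b - target = 44 - 33 = 11
parts_B = target - CP_a = 33 - 14 = 19
total_parts = 11 + 19 = 30
Feed A = 112 * 11 / 30 = 41.07 kg
Feed B = 112 * 19 / 30 = 70.93 kg

41.07 kg


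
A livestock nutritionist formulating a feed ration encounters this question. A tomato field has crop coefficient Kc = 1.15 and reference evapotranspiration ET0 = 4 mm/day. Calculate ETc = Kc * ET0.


ETc = Kc * ET0
    = 1.15 * 4
    = 4.60 mm/day


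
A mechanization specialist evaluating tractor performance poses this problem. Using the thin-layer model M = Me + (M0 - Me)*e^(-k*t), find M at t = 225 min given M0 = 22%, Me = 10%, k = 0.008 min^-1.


M = Me + (M0 - Me) * e^(-k*t)
  = 10 + (22 - 10) * e^(-0.008*225)
  = 10 + 12 * e^(-1.800)
  = 10 + 12 * 0.16530
  = 10 + 1.9836
  = 11.98%


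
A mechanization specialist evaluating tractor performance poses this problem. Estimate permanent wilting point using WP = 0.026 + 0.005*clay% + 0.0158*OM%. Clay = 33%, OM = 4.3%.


WP = 0.026 + 0.005*33 + 0.0158*4.3
   = 0.026 + 0.1650 + 0.0679
   = 0.2589


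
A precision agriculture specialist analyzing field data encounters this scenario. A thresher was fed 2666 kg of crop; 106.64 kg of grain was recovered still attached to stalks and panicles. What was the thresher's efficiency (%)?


eta = (total - unthreshed) / total * 100
    = (2666 - 106.64) / 2666 * 100
    = 2559.36 / 2666 * 100
    = 96%


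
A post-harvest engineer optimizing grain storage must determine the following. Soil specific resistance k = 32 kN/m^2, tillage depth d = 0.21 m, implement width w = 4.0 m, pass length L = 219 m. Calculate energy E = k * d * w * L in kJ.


E = k * d * w * L
  = 32 * 0.21 * 4.0 * 219
  = 5886.72 kJ


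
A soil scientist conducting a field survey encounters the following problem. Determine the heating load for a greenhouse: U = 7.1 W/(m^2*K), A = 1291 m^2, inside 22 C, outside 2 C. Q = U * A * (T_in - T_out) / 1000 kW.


dT = 22 - (2) = 20 K
Q = U * A * dT
  = 7.1 * 1291 * 20
  = 183322 W = 183.32 kW


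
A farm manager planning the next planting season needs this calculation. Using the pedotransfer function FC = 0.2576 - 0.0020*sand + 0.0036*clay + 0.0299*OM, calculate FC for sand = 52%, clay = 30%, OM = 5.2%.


FC = 0.2576 - 0.0020*52 + 0.0036*30 + 0.0299*5.2
   = 0.2576 - 0.1040 + 0.1080 + 0.1555
   = 0.4171


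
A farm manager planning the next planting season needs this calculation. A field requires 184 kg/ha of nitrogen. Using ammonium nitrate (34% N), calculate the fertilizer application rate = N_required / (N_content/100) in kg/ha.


Rate = N_required / (N_content / 100)
     = 184 / (34 / 100)
     = 184 / 0.34
     = 541.18 kg/ha


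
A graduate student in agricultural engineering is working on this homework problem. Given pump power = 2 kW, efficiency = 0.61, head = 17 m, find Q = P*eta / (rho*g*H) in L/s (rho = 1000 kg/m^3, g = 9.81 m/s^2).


Q = (P * 1000 * eta) / (rho * g * H)
  = (2 * 1000 * 0.61) / (1000 * 9.81 * 17)
  = 1220 / 166770
  = 0.00732 m^3/s = 7.32 L/s


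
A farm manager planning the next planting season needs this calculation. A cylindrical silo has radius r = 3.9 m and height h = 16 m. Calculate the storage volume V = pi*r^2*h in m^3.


V = pi * r^2 * h
  = pi * 3.9^2 * 16
  = pi * 15.21 * 16
  = 764.54 m^3


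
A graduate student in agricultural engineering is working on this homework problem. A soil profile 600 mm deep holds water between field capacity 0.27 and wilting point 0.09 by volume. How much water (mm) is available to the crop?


AW = (FC - WP) * D
   = (0.27 - 0.09) * 600
   = 0.18 * 600
   = 108 mm


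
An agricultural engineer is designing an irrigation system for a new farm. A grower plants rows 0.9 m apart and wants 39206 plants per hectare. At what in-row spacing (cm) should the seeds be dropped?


spacing = 10000 / (row_sp * density)
        = 10000 / (0.9 * 39206)
        = 10000 / 35285.40
        = 0.28340 m = 28.34 cm


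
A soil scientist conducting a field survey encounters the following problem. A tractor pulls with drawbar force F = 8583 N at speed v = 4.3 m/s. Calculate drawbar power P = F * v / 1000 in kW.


P = F * v / 1000
  = 8583 * 4.3 / 1000
  = 36906.90 / 1000
  = 36.91 kW


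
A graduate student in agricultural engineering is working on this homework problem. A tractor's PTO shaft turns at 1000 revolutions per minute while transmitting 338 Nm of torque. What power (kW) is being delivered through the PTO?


P = 2*pi*n*T / 60000
  = 2*pi * 1000 * 338 / 60000
  = 2123716.63 / 60000
  = 35.40 kW


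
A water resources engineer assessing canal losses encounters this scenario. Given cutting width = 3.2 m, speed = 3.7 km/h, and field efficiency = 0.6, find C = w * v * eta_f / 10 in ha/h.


C = w * v * eta_f / 10
  = 3.2 * 3.7 * 0.6 / 10
  = 7.10 / 10
  = 0.71 ha/h


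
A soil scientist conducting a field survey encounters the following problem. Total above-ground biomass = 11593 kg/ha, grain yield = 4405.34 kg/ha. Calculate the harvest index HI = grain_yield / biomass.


HI = grain_yield / biomass
   = 4405.34 / 11593
   = 0.38


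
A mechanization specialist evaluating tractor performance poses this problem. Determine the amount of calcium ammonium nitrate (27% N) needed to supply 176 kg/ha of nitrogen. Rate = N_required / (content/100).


Rate = N_required / (N_content / 100)
     = 176 / (27 / 100)
     = 176 / 0.27
     = 651.85 kg/ha


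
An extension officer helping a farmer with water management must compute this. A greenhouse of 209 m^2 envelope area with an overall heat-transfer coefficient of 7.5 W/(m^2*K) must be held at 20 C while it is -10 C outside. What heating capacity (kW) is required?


dT = 20 - (-10) = 30 K
Q = U * A * dT
  = 7.5 * 209 * 30
  = 47025 W = 47.03 kW


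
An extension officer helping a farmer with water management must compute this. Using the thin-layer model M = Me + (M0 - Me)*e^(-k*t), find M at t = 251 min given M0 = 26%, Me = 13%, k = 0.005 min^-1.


M = Me + (M0 - Me) * e^(-k*t)
  = 13 + (26 - 13) * e^(-0.005*251)
  = 13 + 13 * e^(-1.255)
  = 13 + 13 * 0.28508
  = 13 + 3.7060
  = 16.71%


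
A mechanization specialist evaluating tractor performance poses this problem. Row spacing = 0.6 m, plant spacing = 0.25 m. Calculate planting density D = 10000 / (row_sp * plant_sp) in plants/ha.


D = 10000 / (row_sp * plant_sp)
  = 10000 / (0.6 * 0.25)
  = 10000 / 0.1500
  = 66666.67 plants/ha


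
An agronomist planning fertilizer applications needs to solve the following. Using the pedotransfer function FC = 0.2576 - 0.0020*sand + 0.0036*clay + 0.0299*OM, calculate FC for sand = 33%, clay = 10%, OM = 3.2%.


FC = 0.2576 - 0.0020*33 + 0.0036*10 + 0.0299*3.2
   = 0.2576 - 0.0660 + 0.0360 + 0.0957
   = 0.3233


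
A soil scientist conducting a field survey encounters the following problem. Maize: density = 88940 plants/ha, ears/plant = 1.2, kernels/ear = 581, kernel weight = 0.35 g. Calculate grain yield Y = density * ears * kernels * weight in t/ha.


Y = density * ears * kernels * kw
  = 88940 * 1.2 * 581 * 0.35 g/ha
  = 21703138.80 g/ha
  = 21703.14 kg/ha = 21.70 t/ha


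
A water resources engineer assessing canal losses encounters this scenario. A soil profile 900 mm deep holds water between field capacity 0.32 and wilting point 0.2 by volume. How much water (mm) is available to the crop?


AW = (FC - WP) * D
   = (0.32 - 0.2) * 900
   = 0.12 * 900
   = 108 mm


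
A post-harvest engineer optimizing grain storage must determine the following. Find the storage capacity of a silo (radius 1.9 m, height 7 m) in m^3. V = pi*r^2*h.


V = pi * r^2 * h
  = pi * 1.9^2 * 7
  = pi * 3.61 * 7
  = 79.39 m^3


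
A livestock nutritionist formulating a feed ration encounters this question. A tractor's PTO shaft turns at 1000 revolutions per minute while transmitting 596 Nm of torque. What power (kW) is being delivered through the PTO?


P = 2*pi*n*T / 60000
  = 2*pi * 1000 * 596 / 60000
  = 3744778.44 / 60000
  = 62.41 kW


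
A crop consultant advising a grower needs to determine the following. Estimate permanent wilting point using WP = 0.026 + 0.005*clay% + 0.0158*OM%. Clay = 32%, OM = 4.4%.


WP = 0.026 + 0.005*32 + 0.0158*4.4
   = 0.026 + 0.1600 + 0.0695
   = 0.2555


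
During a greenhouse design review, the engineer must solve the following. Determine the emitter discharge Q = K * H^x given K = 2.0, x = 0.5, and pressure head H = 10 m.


Q = K * H^x
  = 2.0 * 10^0.5
  = 2.0 * 3.1623
  = 6.32 L/h


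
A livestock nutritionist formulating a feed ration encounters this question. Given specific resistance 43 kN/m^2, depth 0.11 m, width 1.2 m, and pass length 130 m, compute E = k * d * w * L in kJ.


E = k * d * w * L
  = 43 * 0.11 * 1.2 * 130
  = 737.88 kJ


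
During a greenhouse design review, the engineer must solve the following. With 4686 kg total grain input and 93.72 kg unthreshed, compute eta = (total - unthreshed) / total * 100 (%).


eta = (total - unthreshed) / total * 100
    = (4686 - 93.72) / 4686 * 100
    = 4592.28 / 4686 * 100
    = 98%


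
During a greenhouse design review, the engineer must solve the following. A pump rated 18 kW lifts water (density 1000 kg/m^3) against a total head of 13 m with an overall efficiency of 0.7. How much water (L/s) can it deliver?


Q = (P * 1000 * eta) / (rho * g * H)
  = (18 * 1000 * 0.7) / (1000 * 9.81 * 13)
  = 12600 / 127530
  = 0.09880 m^3/s = 98.80 L/s


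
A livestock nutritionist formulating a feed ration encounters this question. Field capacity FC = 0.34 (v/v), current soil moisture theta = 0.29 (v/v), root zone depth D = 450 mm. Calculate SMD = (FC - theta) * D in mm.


SMD = (FC - theta) * D
    = (0.34 - 0.29) * 450
    = 0.050 * 450
    = 22.50 mm


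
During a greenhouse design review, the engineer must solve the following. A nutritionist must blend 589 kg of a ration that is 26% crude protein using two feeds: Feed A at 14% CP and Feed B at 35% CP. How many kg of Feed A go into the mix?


parts_A = CP_b - target = 35 - 26 = 9
parts_B = target - CP_a = 26 - 14 = 12
total_parts = 9 + 12 = 21
Feed A = 589 * 9 / 21 = 252.43 kg
Feed B = 589 * 12 / 21 = 336.57 kg

252.43 kg


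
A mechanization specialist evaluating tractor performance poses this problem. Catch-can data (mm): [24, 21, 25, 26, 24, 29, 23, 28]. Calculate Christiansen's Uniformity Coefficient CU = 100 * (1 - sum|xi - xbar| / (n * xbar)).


xbar = 200 / 8 = 25
sum|xi - xbar| = 16
CU = 100 * (1 - 16 / (8 * 25))
   = 100 * (1 - 0.0800)
   = 92%


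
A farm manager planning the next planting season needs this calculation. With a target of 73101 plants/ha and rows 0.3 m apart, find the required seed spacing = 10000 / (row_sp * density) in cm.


spacing = 10000 / (row_sp * density)
        = 10000 / (0.3 * 73101)
        = 10000 / 21930.30
        = 0.45599 m = 45.60 cm


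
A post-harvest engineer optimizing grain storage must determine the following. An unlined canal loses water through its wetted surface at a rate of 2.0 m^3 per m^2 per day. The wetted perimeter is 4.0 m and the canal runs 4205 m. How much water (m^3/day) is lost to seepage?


S = C * P * L
  = 2.0 * 4.0 * 4205
  = 33640 m^3/day


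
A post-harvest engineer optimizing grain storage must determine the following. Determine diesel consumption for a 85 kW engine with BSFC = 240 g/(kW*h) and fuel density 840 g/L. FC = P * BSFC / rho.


FC = P * BSFC / rho_fuel
   = 85 * 240 / 840
   = 20400 / 840
   = 24.29 L/h


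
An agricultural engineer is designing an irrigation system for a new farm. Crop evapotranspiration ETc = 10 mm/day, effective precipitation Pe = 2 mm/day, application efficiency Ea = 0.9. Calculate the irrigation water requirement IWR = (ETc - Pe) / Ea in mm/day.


IWR = (ETc - Pe) / Ea
    = (10 - 2) / 0.9
    = 8 / 0.9
    = 8.89 mm/day


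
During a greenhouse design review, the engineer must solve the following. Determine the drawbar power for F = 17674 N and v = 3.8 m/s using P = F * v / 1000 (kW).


P = F * v / 1000
  = 17674 * 3.8 / 1000
  = 67161.20 / 1000
  = 67.16 kW


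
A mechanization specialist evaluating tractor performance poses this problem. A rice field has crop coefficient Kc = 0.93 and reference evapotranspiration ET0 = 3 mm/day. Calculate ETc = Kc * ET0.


ETc = Kc * ET0
    = 0.93 * 3
    = 2.79 mm/day


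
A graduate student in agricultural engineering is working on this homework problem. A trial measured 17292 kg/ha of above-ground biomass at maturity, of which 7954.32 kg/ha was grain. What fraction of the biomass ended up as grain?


HI = grain_yield / biomass
   = 7954.32 / 17292
   = 0.46


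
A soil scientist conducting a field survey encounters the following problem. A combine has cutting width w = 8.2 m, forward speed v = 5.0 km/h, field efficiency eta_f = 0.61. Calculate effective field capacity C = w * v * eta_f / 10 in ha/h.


C = w * v * eta_f / 10
  = 8.2 * 5.0 * 0.61 / 10
  = 25.01 / 10
  = 2.50 ha/h


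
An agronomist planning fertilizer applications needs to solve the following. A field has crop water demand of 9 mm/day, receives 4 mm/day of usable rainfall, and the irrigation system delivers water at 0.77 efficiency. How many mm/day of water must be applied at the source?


IWR = (ETc - Pe) / Ea
    = (9 - 4) / 0.77
    = 5 / 0.77
    = 6.49 mm/day


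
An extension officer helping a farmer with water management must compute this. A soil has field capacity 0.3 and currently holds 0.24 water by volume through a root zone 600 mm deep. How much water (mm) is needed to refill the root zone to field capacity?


SMD = (FC - theta) * D
    = (0.3 - 0.24) * 600
    = 0.060 * 600
    = 36 mm


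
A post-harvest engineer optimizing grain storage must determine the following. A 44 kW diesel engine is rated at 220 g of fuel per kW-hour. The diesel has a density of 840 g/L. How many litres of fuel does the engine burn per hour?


FC = P * BSFC / rho_fuel
   = 44 * 220 / 840
   = 9680 / 840
   = 11.52 L/h


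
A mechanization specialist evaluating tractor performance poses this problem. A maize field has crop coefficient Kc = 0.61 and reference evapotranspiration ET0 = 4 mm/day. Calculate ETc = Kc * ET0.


ETc = Kc * ET0
    = 0.61 * 4
    = 2.44 mm/day


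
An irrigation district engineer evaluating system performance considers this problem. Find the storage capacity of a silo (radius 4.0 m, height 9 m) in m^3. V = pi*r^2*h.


V = pi * r^2 * h
  = pi * 4.0^2 * 9
  = pi * 16 * 9
  = 452.39 m^3


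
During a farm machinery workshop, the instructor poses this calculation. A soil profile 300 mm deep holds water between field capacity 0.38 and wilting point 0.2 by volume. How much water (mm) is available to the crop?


AW = (FC - WP) * D
   = (0.38 - 0.2) * 300
   = 0.18 * 300
   = 54 mm


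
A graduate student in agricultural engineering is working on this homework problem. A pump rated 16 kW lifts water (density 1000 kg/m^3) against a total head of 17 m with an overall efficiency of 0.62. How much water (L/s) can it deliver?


Q = (P * 1000 * eta) / (rho * g * H)
  = (16 * 1000 * 0.62) / (1000 * 9.81 * 17)
  = 9920 / 166770
  = 0.05948 m^3/s = 59.48 L/s


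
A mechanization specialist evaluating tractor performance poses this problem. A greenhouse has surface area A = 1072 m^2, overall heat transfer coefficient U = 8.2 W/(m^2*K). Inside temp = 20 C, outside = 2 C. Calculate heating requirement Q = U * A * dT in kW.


dT = 20 - (2) = 18 K
Q = U * A * dT
  = 8.2 * 1072 * 18
  = 158227.20 W = 158.23 kW


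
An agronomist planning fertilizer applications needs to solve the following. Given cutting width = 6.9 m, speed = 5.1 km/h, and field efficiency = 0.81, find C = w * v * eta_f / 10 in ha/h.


C = w * v * eta_f / 10
  = 6.9 * 5.1 * 0.81 / 10
  = 28.50 / 10
  = 2.85 ha/h


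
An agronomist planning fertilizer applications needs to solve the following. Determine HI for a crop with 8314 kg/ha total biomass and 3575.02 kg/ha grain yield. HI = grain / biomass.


HI = grain_yield / biomass
   = 3575.02 / 8314
   = 0.43


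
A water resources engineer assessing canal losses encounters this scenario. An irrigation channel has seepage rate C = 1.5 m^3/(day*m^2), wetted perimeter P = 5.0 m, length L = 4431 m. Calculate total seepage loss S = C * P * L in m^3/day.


S = C * P * L
  = 1.5 * 5.0 * 4431
  = 33232.50 m^3/day


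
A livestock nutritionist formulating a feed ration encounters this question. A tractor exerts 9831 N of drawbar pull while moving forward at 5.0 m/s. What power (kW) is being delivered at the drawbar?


P = F * v / 1000
  = 9831 * 5.0 / 1000
  = 49155 / 1000
  = 49.16 kW


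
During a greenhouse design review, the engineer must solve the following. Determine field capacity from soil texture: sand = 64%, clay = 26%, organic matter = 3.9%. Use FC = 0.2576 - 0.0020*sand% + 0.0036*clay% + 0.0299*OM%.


FC = 0.2576 - 0.0020*64 + 0.0036*26 + 0.0299*3.9
   = 0.2576 - 0.1280 + 0.0936 + 0.1166
   = 0.3398


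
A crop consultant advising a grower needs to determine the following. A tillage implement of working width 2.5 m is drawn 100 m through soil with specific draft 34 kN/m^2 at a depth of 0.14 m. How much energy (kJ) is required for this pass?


E = k * d * w * L
  = 34 * 0.14 * 2.5 * 100
  = 1190 kJ


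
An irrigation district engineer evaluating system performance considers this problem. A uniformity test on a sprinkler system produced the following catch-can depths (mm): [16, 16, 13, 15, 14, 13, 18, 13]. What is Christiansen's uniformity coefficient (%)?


xbar = 118 / 8 = 14.750
sum|xi - xbar| = 12
CU = 100 * (1 - 12 / (8 * 14.750))
   = 100 * (1 - 0.1017)
   = 89.83%


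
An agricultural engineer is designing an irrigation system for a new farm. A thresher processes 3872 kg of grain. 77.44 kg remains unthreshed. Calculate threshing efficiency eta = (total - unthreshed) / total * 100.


eta = (total - unthreshed) / total * 100
    = (3872 - 77.44) / 3872 * 100
    = 3794.56 / 3872 * 100
    = 98%


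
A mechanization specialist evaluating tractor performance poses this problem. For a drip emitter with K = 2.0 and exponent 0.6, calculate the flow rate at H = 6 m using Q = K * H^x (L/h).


Q = K * H^x
  = 2.0 * 6^0.6
  = 2.0 * 2.9302
  = 5.86 L/h


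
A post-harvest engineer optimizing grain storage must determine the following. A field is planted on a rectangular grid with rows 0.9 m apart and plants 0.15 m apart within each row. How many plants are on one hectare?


D = 10000 / (row_sp * plant_sp)
  = 10000 / (0.9 * 0.15)
  = 10000 / 0.1350
  = 74074.07 plants/ha


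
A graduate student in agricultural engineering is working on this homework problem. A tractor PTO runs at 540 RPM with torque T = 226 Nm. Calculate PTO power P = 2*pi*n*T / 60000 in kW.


P = 2*pi*n*T / 60000
  = 2*pi * 540 * 226 / 60000
  = 766799.93 / 60000
  = 12.78 kW


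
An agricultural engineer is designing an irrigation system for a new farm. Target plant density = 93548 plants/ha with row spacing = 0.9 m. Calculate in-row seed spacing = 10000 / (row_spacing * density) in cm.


spacing = 10000 / (row_sp * density)
        = 10000 / (0.9 * 93548)
        = 10000 / 84193.20
        = 0.11877 m = 11.88 cm


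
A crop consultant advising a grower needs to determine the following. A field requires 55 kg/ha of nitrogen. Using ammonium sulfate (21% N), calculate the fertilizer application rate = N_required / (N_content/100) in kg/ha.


Rate = N_required / (N_content / 100)
     = 55 / (21 / 100)
     = 55 / 0.21
     = 261.90 kg/ha


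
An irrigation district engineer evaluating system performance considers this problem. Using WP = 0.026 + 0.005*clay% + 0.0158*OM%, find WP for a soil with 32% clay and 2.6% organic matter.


WP = 0.026 + 0.005*32 + 0.0158*2.6
   = 0.026 + 0.1600 + 0.0411
   = 0.2271


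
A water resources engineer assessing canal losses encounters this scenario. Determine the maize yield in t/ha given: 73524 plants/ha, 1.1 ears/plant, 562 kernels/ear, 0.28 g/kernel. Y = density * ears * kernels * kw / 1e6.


Y = density * ears * kernels * kw
  = 73524 * 1.1 * 562 * 0.28 g/ha
  = 12726710.30 g/ha
  = 12726.71 kg/ha = 12.73 t/ha


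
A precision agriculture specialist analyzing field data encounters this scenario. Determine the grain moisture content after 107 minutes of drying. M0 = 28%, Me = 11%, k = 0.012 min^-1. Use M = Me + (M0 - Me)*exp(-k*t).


M = Me + (M0 - Me) * e^(-k*t)
  = 11 + (28 - 11) * e^(-0.012*107)
  = 11 + 17 * e^(-1.284)
  = 11 + 17 * 0.27693
  = 11 + 4.7078
  = 15.71%


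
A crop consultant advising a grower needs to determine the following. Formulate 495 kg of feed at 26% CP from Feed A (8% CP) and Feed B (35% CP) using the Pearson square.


parts_A = CP_b - target = 35 - 26 = 9
parts_B = target - CP_a = 26 - 8 = 18
total_parts = 9 + 18 = 27
Feed A = 495 * 9 / 27 = 165 kg
Feed B = 495 * 18 / 27 = 330 kg

165 kg


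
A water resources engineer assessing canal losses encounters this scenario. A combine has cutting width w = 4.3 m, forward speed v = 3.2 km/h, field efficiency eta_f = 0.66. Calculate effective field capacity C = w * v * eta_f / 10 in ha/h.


C = w * v * eta_f / 10
  = 4.3 * 3.2 * 0.66 / 10
  = 9.08 / 10
  = 0.91 ha/h


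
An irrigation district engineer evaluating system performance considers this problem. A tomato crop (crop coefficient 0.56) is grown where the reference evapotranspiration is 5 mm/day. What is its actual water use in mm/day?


ETc = Kc * ET0
    = 0.56 * 5
    = 2.80 mm/day


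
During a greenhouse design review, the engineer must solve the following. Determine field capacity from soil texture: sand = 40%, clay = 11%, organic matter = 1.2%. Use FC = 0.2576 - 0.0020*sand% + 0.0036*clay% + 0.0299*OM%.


FC = 0.2576 - 0.0020*40 + 0.0036*11 + 0.0299*1.2
   = 0.2576 - 0.0800 + 0.0396 + 0.0359
   = 0.2531


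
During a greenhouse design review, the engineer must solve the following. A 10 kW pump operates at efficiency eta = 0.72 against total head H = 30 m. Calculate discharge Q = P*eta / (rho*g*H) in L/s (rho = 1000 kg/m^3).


Q = (P * 1000 * eta) / (rho * g * H)
  = (10 * 1000 * 0.72) / (1000 * 9.81 * 30)
  = 7200 / 294300
  = 0.02446 m^3/s = 24.46 L/s


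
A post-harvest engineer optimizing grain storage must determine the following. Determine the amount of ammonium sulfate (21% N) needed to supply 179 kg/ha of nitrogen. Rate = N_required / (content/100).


Rate = N_required / (N_content / 100)
     = 179 / (21 / 100)
     = 179 / 0.21
     = 852.38 kg/ha


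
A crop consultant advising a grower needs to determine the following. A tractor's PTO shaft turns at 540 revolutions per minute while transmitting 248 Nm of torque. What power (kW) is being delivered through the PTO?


P = 2*pi*n*T / 60000
  = 2*pi * 540 * 248 / 60000
  = 841444.18 / 60000
  = 14.02 kW


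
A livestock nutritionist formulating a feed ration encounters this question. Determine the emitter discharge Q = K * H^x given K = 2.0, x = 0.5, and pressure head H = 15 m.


Q = K * H^x
  = 2.0 * 15^0.5
  = 2.0 * 3.8730
  = 7.75 L/h


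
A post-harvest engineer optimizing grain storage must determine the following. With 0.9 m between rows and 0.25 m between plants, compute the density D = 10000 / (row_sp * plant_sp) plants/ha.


D = 10000 / (row_sp * plant_sp)
  = 10000 / (0.9 * 0.25)
  = 10000 / 0.2250
  = 44444.44 plants/ha


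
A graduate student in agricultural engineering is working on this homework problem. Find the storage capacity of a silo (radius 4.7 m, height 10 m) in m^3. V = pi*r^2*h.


V = pi * r^2 * h
  = pi * 4.7^2 * 10
  = pi * 22.09 * 10
  = 693.98 m^3


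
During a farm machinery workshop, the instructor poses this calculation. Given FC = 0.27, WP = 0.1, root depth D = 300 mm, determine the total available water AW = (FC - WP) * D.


AW = (FC - WP) * D
   = (0.27 - 0.1) * 300
   = 0.17 * 300
   = 51 mm


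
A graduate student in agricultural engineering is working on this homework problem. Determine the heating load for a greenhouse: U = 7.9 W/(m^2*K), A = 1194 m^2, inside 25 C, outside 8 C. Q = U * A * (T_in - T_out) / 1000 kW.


dT = 25 - (8) = 17 K
Q = U * A * dT
  = 7.9 * 1194 * 17
  = 160354.20 W = 160.35 kW


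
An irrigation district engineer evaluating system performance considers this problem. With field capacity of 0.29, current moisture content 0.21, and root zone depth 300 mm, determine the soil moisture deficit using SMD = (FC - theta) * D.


SMD = (FC - theta) * D
    = (0.29 - 0.21) * 300
    = 0.080 * 300
    = 24 mm


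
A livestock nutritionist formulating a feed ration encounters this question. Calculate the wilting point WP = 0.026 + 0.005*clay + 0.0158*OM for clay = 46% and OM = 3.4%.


WP = 0.026 + 0.005*46 + 0.0158*3.4
   = 0.026 + 0.2300 + 0.0537
   = 0.3097


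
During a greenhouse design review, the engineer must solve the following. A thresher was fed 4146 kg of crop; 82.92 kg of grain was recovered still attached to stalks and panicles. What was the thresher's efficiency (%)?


eta = (total - unthreshed) / total * 100
    = (4146 - 82.92) / 4146 * 100
    = 4063.08 / 4146 * 100
    = 98%


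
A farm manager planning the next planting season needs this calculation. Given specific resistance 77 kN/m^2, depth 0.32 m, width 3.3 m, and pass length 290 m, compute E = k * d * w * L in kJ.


E = k * d * w * L
  = 77 * 0.32 * 3.3 * 290
  = 23580.48 kJ


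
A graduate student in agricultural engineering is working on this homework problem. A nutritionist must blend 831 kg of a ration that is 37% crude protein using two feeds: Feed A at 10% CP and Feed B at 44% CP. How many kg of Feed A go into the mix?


parts_A = CP_b - target = 44 - 37 = 7
parts_B = target - CP_a = 37 - 10 = 27
total_parts = 7 + 27 = 34
Feed A = 831 * 7 / 34 = 171.09 kg
Feed B = 831 * 27 / 34 = 659.91 kg

171.09 kg
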